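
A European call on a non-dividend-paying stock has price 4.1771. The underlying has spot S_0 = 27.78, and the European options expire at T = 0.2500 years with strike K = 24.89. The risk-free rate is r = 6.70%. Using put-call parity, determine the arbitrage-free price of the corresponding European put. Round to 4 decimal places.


Answer: Put price = 0.8737

Derivation:
Put-call parity: C - P = S_0 * exp(-qT) - K * exp(-rT).
S_0 * exp(-qT) = 27.7800 * 1.00000000 = 27.78000000
K * exp(-rT) = 24.8900 * 0.98338950 = 24.47656469
P = C - S*exp(-qT) + K*exp(-rT)
P = 4.1771 - 27.78000000 + 24.47656469 = 0.8737


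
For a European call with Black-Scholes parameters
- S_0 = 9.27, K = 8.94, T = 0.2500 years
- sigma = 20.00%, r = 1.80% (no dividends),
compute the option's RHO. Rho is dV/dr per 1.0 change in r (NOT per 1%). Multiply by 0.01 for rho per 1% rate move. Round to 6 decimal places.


Answer: Rho = 1.423161

Derivation:
d1 = 0.4574779039; d2 = 0.3574779039
phi(d1) = 0.3593057616; exp(-qT) = 1.0000000000; exp(-rT) = 0.9955101098
N(d2) = 0.6396329675
Rho = K*T*exp(-rT)*N(d2) = 8.9400 * 0.2500 * 0.9955101098 * 0.6396329675 = 1.423161


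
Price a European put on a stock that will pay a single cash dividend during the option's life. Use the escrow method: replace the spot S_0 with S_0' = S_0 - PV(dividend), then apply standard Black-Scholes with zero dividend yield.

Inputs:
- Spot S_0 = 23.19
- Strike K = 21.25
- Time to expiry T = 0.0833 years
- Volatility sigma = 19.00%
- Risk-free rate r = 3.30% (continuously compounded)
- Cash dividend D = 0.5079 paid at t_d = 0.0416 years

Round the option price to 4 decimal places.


PV(D) = D * exp(-r * t_d) = 0.5079 * 0.99862814 = 0.50720323
S_0' = S_0 - PV(D) = 23.1900 - 0.50720323 = 22.68279677
d1 = (ln(S_0'/K) + (r + sigma^2/2)*T) / (sigma*sqrt(T)) = 1.26742836
d2 = d1 - sigma*sqrt(T) = 1.21259105
exp(-rT) = 0.99725487
N(-d1) = 0.10250108; N(-d2) = 0.11264311
P = K * exp(-rT) * N(-d2) - S_0' * N(-d1) = 21.2500 * 0.99725487 * 0.11264311 - 22.68279677 * 0.10250108 = 0.0621

Answer: Price = 0.0621


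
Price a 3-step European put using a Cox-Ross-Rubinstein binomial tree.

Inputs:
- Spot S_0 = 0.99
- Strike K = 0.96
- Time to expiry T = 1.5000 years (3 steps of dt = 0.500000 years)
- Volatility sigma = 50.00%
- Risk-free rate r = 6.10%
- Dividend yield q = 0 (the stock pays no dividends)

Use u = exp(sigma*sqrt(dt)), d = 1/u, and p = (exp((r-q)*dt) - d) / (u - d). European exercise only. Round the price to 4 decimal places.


dt = T/N = 0.500000
u = exp(sigma*sqrt(dt)) = 1.424119; d = 1/u = 0.702189
p = (exp((r-q)*dt) - d) / (u - d) = 0.455420
Discount per step: exp(-r*dt) = 0.969960
Stock lattice S(k, i) with i counting down-moves:
  k=0: S(0,0) = 0.9900
  k=1: S(1,0) = 1.4099; S(1,1) = 0.6952
  k=2: S(2,0) = 2.0078; S(2,1) = 0.9900; S(2,2) = 0.4881
  k=3: S(3,0) = 2.8594; S(3,1) = 1.4099; S(3,2) = 0.6952; S(3,3) = 0.3428
Terminal payoffs V(N, i) = max(K - S_T, 0):
  V(3,0) = 0.000000; V(3,1) = 0.000000; V(3,2) = 0.264833; V(3,3) = 0.617235
Backward induction: V(k, i) = exp(-r*dt) * [p * V(k+1, i) + (1-p) * V(k+1, i+1)].
  V(2,0) = exp(-r*dt) * [p*0.000000 + (1-p)*0.000000] = 0.000000
  V(2,1) = exp(-r*dt) * [p*0.000000 + (1-p)*0.264833] = 0.139891
  V(2,2) = exp(-r*dt) * [p*0.264833 + (1-p)*0.617235] = 0.443024
  V(1,0) = exp(-r*dt) * [p*0.000000 + (1-p)*0.139891] = 0.073893
  V(1,1) = exp(-r*dt) * [p*0.139891 + (1-p)*0.443024] = 0.295810
  V(0,0) = exp(-r*dt) * [p*0.073893 + (1-p)*0.295810] = 0.188895

Answer: Price = V(0,0) = 0.1889


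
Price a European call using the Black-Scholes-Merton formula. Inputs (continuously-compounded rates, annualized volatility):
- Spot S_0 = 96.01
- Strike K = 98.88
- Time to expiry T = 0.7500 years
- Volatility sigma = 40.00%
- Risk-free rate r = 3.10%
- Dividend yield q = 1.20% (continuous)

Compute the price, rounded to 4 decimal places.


d1 = (ln(S/K) + (r - q + 0.5*sigma^2) * T) / (sigma * sqrt(T)) = 0.12931306
d2 = d1 - sigma * sqrt(T) = -0.21709710
exp(-rT) = 0.97701820; exp(-qT) = 0.99104038
C = S_0 * exp(-qT) * N(d1) - K * exp(-rT) * N(d2)
N(d1) = 0.55144503; N(d2) = 0.41406634
C = 96.0100 * 0.99104038 * 0.55144503 - 98.8800 * 0.97701820 * 0.41406634 = 12.4679

Answer: Price = 12.4679


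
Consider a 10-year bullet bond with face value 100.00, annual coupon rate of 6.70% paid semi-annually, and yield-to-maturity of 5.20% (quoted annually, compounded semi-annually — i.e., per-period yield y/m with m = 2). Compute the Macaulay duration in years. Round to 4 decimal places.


Answer: Macaulay duration = 7.6007 years

Derivation:
Coupon per period c = face * coupon_rate / m = 3.350000
Periods per year m = 2; per-period yield y/m = 0.026000
Number of cashflows N = 20
Cashflows (t years, CF_t, discount factor 1/(1+y/m)^(m*t), PV):
  t = 0.5000: CF_t = 3.350000, DF = 0.974659, PV = 3.265107
  t = 1.0000: CF_t = 3.350000, DF = 0.949960, PV = 3.182366
  t = 1.5000: CF_t = 3.350000, DF = 0.925887, PV = 3.101721
  t = 2.0000: CF_t = 3.350000, DF = 0.902424, PV = 3.023120
  t = 2.5000: CF_t = 3.350000, DF = 0.879555, PV = 2.946511
  t = 3.0000: CF_t = 3.350000, DF = 0.857266, PV = 2.871843
  t = 3.5000: CF_t = 3.350000, DF = 0.835542, PV = 2.799067
  t = 4.0000: CF_t = 3.350000, DF = 0.814369, PV = 2.728135
  t = 4.5000: CF_t = 3.350000, DF = 0.793732, PV = 2.659001
  t = 5.0000: CF_t = 3.350000, DF = 0.773618, PV = 2.591619
  t = 5.5000: CF_t = 3.350000, DF = 0.754013, PV = 2.525945
  t = 6.0000: CF_t = 3.350000, DF = 0.734906, PV = 2.461934
  t = 6.5000: CF_t = 3.350000, DF = 0.716282, PV = 2.399546
  t = 7.0000: CF_t = 3.350000, DF = 0.698131, PV = 2.338739
  t = 7.5000: CF_t = 3.350000, DF = 0.680440, PV = 2.279473
  t = 8.0000: CF_t = 3.350000, DF = 0.663197, PV = 2.221708
  t = 8.5000: CF_t = 3.350000, DF = 0.646390, PV = 2.165408
  t = 9.0000: CF_t = 3.350000, DF = 0.630010, PV = 2.110534
  t = 9.5000: CF_t = 3.350000, DF = 0.614045, PV = 2.057050
  t = 10.0000: CF_t = 103.350000, DF = 0.598484, PV = 61.853356
Price P = sum_t PV_t = 111.582183
Macaulay numerator sum_t t * PV_t:
  t * PV_t at t = 0.5000: 1.632554
  t * PV_t at t = 1.0000: 3.182366
  t * PV_t at t = 1.5000: 4.652581
  t * PV_t at t = 2.0000: 6.046240
  t * PV_t at t = 2.5000: 7.366276
  t * PV_t at t = 3.0000: 8.615528
  t * PV_t at t = 3.5000: 9.796734
  t * PV_t at t = 4.0000: 10.912542
  t * PV_t at t = 4.5000: 11.965506
  t * PV_t at t = 5.0000: 12.958096
  t * PV_t at t = 5.5000: 13.892696
  t * PV_t at t = 6.0000: 14.771606
  t * PV_t at t = 6.5000: 15.597050
  t * PV_t at t = 7.0000: 16.371173
  t * PV_t at t = 7.5000: 17.096045
  t * PV_t at t = 8.0000: 17.773666
  t * PV_t at t = 8.5000: 18.405965
  t * PV_t at t = 9.0000: 18.994804
  t * PV_t at t = 9.5000: 19.541980
  t * PV_t at t = 10.0000: 618.533556
Macaulay duration D = (sum_t t * PV_t) / P = 848.106965 / 111.582183 = 7.600738


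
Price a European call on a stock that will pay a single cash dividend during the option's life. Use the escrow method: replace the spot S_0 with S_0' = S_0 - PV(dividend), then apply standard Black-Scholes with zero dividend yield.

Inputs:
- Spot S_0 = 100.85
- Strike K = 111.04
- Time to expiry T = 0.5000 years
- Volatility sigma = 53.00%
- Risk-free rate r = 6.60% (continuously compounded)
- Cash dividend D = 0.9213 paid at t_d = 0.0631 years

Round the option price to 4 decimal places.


Answer: Price = 11.9433

Derivation:
PV(D) = D * exp(-r * t_d) = 0.9213 * 0.99584406 = 0.91747113
S_0' = S_0 - PV(D) = 100.8500 - 0.91747113 = 99.93252887
d1 = (ln(S_0'/K) + (r + sigma^2/2)*T) / (sigma*sqrt(T)) = -0.00579094
d2 = d1 - sigma*sqrt(T) = -0.38055753
exp(-rT) = 0.96753856
N(d1) = 0.49768976; N(d2) = 0.35176580
C = S_0' * N(d1) - K * exp(-rT) * N(d2) = 99.93252887 * 0.49768976 - 111.0400 * 0.96753856 * 0.35176580 = 11.9433


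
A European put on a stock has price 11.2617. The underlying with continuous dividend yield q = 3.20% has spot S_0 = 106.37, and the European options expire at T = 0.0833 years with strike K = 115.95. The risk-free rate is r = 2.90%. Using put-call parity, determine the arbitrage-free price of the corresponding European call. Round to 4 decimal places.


Answer: Call price = 1.6783

Derivation:
Put-call parity: C - P = S_0 * exp(-qT) - K * exp(-rT).
S_0 * exp(-qT) = 106.3700 * 0.99733795 = 106.08683769
K * exp(-rT) = 115.9500 * 0.99758722 = 115.67023763
C = P + S*exp(-qT) - K*exp(-rT)
C = 11.2617 + 106.08683769 - 115.67023763 = 1.6783


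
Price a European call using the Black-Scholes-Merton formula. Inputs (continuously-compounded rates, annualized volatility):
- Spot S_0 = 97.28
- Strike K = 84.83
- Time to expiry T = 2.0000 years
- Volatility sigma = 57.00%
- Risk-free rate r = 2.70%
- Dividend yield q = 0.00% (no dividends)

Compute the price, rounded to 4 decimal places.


d1 = (ln(S/K) + (r - q + 0.5*sigma^2) * T) / (sigma * sqrt(T)) = 0.63992440
d2 = d1 - sigma * sqrt(T) = -0.16617733
exp(-rT) = 0.94743211; exp(-qT) = 1.00000000
C = S_0 * exp(-qT) * N(d1) - K * exp(-rT) * N(d2)
N(d1) = 0.73888912; N(d2) = 0.43400870
C = 97.2800 * 1.00000000 * 0.73888912 - 84.8300 * 0.94743211 * 0.43400870 = 36.9976

Answer: Price = 36.9976


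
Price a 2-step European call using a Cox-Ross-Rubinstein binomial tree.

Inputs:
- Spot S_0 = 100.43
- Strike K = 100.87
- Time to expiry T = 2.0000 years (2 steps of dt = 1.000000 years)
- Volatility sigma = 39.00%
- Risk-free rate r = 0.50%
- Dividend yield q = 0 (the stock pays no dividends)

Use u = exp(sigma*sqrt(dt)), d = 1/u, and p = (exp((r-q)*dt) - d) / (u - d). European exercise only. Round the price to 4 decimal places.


Answer: Price = V(0,0) = 19.6727

Derivation:
dt = T/N = 1.000000
u = exp(sigma*sqrt(dt)) = 1.476981; d = 1/u = 0.677057
p = (exp((r-q)*dt) - d) / (u - d) = 0.409984
Discount per step: exp(-r*dt) = 0.995012
Stock lattice S(k, i) with i counting down-moves:
  k=0: S(0,0) = 100.4300
  k=1: S(1,0) = 148.3332; S(1,1) = 67.9968
  k=2: S(2,0) = 219.0853; S(2,1) = 100.4300; S(2,2) = 46.0377
Terminal payoffs V(N, i) = max(S_T - K, 0):
  V(2,0) = 118.215260; V(2,1) = 0.000000; V(2,2) = 0.000000
Backward induction: V(k, i) = exp(-r*dt) * [p * V(k+1, i) + (1-p) * V(k+1, i+1)].
  V(1,0) = exp(-r*dt) * [p*118.215260 + (1-p)*0.000000] = 48.224585
  V(1,1) = exp(-r*dt) * [p*0.000000 + (1-p)*0.000000] = 0.000000
  V(0,0) = exp(-r*dt) * [p*48.224585 + (1-p)*0.000000] = 19.672677


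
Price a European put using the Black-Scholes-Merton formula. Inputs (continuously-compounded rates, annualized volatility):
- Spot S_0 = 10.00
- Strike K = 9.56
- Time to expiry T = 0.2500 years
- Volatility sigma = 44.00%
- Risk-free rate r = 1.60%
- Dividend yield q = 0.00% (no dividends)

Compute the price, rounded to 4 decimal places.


Answer: Price = 0.6369

Derivation:
d1 = (ln(S/K) + (r - q + 0.5*sigma^2) * T) / (sigma * sqrt(T)) = 0.33271530
d2 = d1 - sigma * sqrt(T) = 0.11271530
exp(-rT) = 0.99600799; exp(-qT) = 1.00000000
P = K * exp(-rT) * N(-d2) - S_0 * exp(-qT) * N(-d1)
N(-d1) = 0.36967460; N(-d2) = 0.45512814
P = 9.5600 * 0.99600799 * 0.45512814 - 10.0000 * 1.00000000 * 0.36967460 = 0.6369


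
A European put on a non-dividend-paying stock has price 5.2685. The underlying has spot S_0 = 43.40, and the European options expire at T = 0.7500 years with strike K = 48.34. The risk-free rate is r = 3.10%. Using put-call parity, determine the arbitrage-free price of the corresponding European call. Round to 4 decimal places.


Put-call parity: C - P = S_0 * exp(-qT) - K * exp(-rT).
S_0 * exp(-qT) = 43.4000 * 1.00000000 = 43.40000000
K * exp(-rT) = 48.3400 * 0.97701820 = 47.22905972
C = P + S*exp(-qT) - K*exp(-rT)
C = 5.2685 + 43.40000000 - 47.22905972 = 1.4394

Answer: Call price = 1.4394


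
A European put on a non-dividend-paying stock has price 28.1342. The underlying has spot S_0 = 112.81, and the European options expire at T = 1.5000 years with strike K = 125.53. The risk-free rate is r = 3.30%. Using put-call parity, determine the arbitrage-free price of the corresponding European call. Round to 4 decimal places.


Put-call parity: C - P = S_0 * exp(-qT) - K * exp(-rT).
S_0 * exp(-qT) = 112.8100 * 1.00000000 = 112.81000000
K * exp(-rT) = 125.5300 * 0.95170516 = 119.46754850
C = P + S*exp(-qT) - K*exp(-rT)
C = 28.1342 + 112.81000000 - 119.46754850 = 21.4767

Answer: Call price = 21.4767


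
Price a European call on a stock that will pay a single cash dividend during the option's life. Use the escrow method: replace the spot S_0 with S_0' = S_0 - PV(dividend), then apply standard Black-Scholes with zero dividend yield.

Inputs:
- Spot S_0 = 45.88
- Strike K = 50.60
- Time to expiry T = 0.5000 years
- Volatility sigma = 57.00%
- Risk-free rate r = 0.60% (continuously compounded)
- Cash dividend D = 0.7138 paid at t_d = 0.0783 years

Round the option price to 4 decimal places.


Answer: Price = 5.2759

Derivation:
PV(D) = D * exp(-r * t_d) = 0.7138 * 0.99953031 = 0.71346474
S_0' = S_0 - PV(D) = 45.8800 - 0.71346474 = 45.16653526
d1 = (ln(S_0'/K) + (r + sigma^2/2)*T) / (sigma*sqrt(T)) = -0.07286955
d2 = d1 - sigma*sqrt(T) = -0.47592041
exp(-rT) = 0.99700450
N(d1) = 0.47095496; N(d2) = 0.31706554
C = S_0' * N(d1) - K * exp(-rT) * N(d2) = 45.16653526 * 0.47095496 - 50.6000 * 0.99700450 * 0.31706554 = 5.2759


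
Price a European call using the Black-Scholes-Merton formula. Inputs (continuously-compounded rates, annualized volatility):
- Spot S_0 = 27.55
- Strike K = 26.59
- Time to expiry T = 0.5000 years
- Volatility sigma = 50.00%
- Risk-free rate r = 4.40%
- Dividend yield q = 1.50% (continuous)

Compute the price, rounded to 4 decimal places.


d1 = (ln(S/K) + (r - q + 0.5*sigma^2) * T) / (sigma * sqrt(T)) = 0.31810565
d2 = d1 - sigma * sqrt(T) = -0.03544774
exp(-rT) = 0.97824024; exp(-qT) = 0.99252805
C = S_0 * exp(-qT) * N(d1) - K * exp(-rT) * N(d2)
N(d1) = 0.62479760; N(d2) = 0.48586136
C = 27.5500 * 0.99252805 * 0.62479760 - 26.5900 * 0.97824024 * 0.48586136 = 4.4466

Answer: Price = 4.4466


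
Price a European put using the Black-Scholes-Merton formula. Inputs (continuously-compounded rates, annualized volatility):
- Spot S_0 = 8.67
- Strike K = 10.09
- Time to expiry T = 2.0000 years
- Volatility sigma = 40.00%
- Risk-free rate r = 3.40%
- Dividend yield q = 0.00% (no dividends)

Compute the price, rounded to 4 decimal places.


Answer: Price = 2.4148

Derivation:
d1 = (ln(S/K) + (r - q + 0.5*sigma^2) * T) / (sigma * sqrt(T)) = 0.13492297
d2 = d1 - sigma * sqrt(T) = -0.43076246
exp(-rT) = 0.93426047; exp(-qT) = 1.00000000
P = K * exp(-rT) * N(-d2) - S_0 * exp(-qT) * N(-d1)
N(-d1) = 0.44633639; N(-d2) = 0.66667945
P = 10.0900 * 0.93426047 * 0.66667945 - 8.6700 * 1.00000000 * 0.44633639 = 2.4148


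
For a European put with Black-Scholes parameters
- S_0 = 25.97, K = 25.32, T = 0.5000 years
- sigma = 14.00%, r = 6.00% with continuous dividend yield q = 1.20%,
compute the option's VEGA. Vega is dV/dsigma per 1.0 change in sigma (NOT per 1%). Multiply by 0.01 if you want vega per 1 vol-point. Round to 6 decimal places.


d1 = 0.5479817783; d2 = 0.4489868290
phi(d1) = 0.3433240424; exp(-qT) = 0.9940179641; exp(-rT) = 0.9704455335
Vega = S * exp(-qT) * phi(d1) * sqrt(T) = 25.9700 * 0.9940179641 * 0.3433240424 * 0.7071067812 = 6.266938

Answer: Vega = 6.266938


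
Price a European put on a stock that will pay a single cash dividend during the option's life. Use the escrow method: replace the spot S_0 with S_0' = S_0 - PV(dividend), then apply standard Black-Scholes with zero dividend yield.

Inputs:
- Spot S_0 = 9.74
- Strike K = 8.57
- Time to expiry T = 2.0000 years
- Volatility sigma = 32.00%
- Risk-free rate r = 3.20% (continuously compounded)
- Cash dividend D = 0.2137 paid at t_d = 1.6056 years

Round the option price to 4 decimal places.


PV(D) = D * exp(-r * t_d) = 0.2137 * 0.94991839 = 0.20299756
S_0' = S_0 - PV(D) = 9.7400 - 0.20299756 = 9.53700244
d1 = (ln(S_0'/K) + (r + sigma^2/2)*T) / (sigma*sqrt(T)) = 0.60393878
d2 = d1 - sigma*sqrt(T) = 0.15139044
exp(-rT) = 0.93800500
N(-d1) = 0.27294217; N(-d2) = 0.43983386
P = K * exp(-rT) * N(-d2) - S_0' * N(-d1) = 8.5700 * 0.93800500 * 0.43983386 - 9.53700244 * 0.27294217 = 0.9326

Answer: Price = 0.9326


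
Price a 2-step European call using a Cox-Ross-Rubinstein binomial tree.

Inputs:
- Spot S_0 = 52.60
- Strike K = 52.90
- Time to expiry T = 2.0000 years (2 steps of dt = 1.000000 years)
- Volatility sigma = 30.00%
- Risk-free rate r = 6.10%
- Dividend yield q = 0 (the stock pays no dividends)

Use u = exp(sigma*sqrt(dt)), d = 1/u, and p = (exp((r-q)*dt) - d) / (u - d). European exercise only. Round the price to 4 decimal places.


Answer: Price = V(0,0) = 10.6304

Derivation:
dt = T/N = 1.000000
u = exp(sigma*sqrt(dt)) = 1.349859; d = 1/u = 0.740818
p = (exp((r-q)*dt) - d) / (u - d) = 0.528833
Discount per step: exp(-r*dt) = 0.940823
Stock lattice S(k, i) with i counting down-moves:
  k=0: S(0,0) = 52.6000
  k=1: S(1,0) = 71.0026; S(1,1) = 38.9670
  k=2: S(2,0) = 95.8434; S(2,1) = 52.6000; S(2,2) = 28.8675
Terminal payoffs V(N, i) = max(S_T - K, 0):
  V(2,0) = 42.943449; V(2,1) = 0.000000; V(2,2) = 0.000000
Backward induction: V(k, i) = exp(-r*dt) * [p * V(k+1, i) + (1-p) * V(k+1, i+1)].
  V(1,0) = exp(-r*dt) * [p*42.943449 + (1-p)*0.000000] = 21.366009
  V(1,1) = exp(-r*dt) * [p*0.000000 + (1-p)*0.000000] = 0.000000
  V(0,0) = exp(-r*dt) * [p*21.366009 + (1-p)*0.000000] = 10.630407


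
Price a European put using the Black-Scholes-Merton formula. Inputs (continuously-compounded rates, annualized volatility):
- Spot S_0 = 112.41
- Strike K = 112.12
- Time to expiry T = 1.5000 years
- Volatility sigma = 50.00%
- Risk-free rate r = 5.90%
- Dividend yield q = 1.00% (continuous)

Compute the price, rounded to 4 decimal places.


d1 = (ln(S/K) + (r - q + 0.5*sigma^2) * T) / (sigma * sqrt(T)) = 0.43042952
d2 = d1 - sigma * sqrt(T) = -0.18194291
exp(-rT) = 0.91530311; exp(-qT) = 0.98511194
P = K * exp(-rT) * N(-d2) - S_0 * exp(-qT) * N(-d1)
N(-d1) = 0.33344161; N(-d2) = 0.57218624
P = 112.1200 * 0.91530311 * 0.57218624 - 112.4100 * 0.98511194 * 0.33344161 = 21.7958

Answer: Price = 21.7958


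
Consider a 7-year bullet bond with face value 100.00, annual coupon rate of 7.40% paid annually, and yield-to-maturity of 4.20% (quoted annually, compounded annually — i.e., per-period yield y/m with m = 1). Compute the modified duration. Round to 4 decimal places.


Coupon per period c = face * coupon_rate / m = 7.400000
Periods per year m = 1; per-period yield y/m = 0.042000
Number of cashflows N = 7
Cashflows (t years, CF_t, discount factor 1/(1+y/m)^(m*t), PV):
  t = 1.0000: CF_t = 7.400000, DF = 0.959693, PV = 7.101727
  t = 2.0000: CF_t = 7.400000, DF = 0.921010, PV = 6.815477
  t = 3.0000: CF_t = 7.400000, DF = 0.883887, PV = 6.540765
  t = 4.0000: CF_t = 7.400000, DF = 0.848260, PV = 6.277126
  t = 5.0000: CF_t = 7.400000, DF = 0.814069, PV = 6.024113
  t = 6.0000: CF_t = 7.400000, DF = 0.781257, PV = 5.781299
  t = 7.0000: CF_t = 107.400000, DF = 0.749766, PV = 80.524910
Price P = sum_t PV_t = 119.065418
First compute Macaulay numerator sum_t t * PV_t:
  t * PV_t at t = 1.0000: 7.101727
  t * PV_t at t = 2.0000: 13.630955
  t * PV_t at t = 3.0000: 19.622296
  t * PV_t at t = 4.0000: 25.108504
  t * PV_t at t = 5.0000: 30.120566
  t * PV_t at t = 6.0000: 34.687792
  t * PV_t at t = 7.0000: 563.674371
Macaulay duration D = 693.946211 / 119.065418 = 5.828277
Modified duration = D / (1 + y/m) = 5.828277 / (1 + 0.042000) = 5.593356

Answer: Modified duration = 5.5934


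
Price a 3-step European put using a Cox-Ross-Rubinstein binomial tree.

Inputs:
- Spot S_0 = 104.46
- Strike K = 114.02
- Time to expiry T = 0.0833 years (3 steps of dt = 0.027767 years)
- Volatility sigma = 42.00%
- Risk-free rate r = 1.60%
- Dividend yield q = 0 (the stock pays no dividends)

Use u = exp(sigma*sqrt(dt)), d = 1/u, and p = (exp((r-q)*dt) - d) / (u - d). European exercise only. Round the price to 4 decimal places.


Answer: Price = V(0,0) = 11.1066

Derivation:
dt = T/N = 0.027767
u = exp(sigma*sqrt(dt)) = 1.072493; d = 1/u = 0.932407
p = (exp((r-q)*dt) - d) / (u - d) = 0.485683
Discount per step: exp(-r*dt) = 0.999556
Stock lattice S(k, i) with i counting down-moves:
  k=0: S(0,0) = 104.4600
  k=1: S(1,0) = 112.0326; S(1,1) = 97.3992
  k=2: S(2,0) = 120.1542; S(2,1) = 104.4600; S(2,2) = 90.8157
  k=3: S(3,0) = 128.8646; S(3,1) = 112.0326; S(3,2) = 97.3992; S(3,3) = 84.6772
Terminal payoffs V(N, i) = max(K - S_T, 0):
  V(3,0) = 0.000000; V(3,1) = 1.987364; V(3,2) = 16.620778; V(3,3) = 29.342813
Backward induction: V(k, i) = exp(-r*dt) * [p * V(k+1, i) + (1-p) * V(k+1, i+1)].
  V(2,0) = exp(-r*dt) * [p*0.000000 + (1-p)*1.987364] = 1.021682
  V(2,1) = exp(-r*dt) * [p*1.987364 + (1-p)*16.620778] = 9.509356
  V(2,2) = exp(-r*dt) * [p*16.620778 + (1-p)*29.342813] = 23.153652
  V(1,0) = exp(-r*dt) * [p*1.021682 + (1-p)*9.509356] = 5.384646
  V(1,1) = exp(-r*dt) * [p*9.509356 + (1-p)*23.153652] = 16.519512
  V(0,0) = exp(-r*dt) * [p*5.384646 + (1-p)*16.519512] = 11.106565


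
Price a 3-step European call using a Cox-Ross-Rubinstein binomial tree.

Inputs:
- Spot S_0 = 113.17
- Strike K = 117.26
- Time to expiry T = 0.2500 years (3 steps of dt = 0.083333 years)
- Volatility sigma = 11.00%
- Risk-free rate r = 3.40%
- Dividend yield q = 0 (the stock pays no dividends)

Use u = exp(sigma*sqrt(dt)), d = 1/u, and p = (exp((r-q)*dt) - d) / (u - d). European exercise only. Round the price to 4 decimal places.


dt = T/N = 0.083333
u = exp(sigma*sqrt(dt)) = 1.032264; d = 1/u = 0.968745
p = (exp((r-q)*dt) - d) / (u - d) = 0.536731
Discount per step: exp(-r*dt) = 0.997171
Stock lattice S(k, i) with i counting down-moves:
  k=0: S(0,0) = 113.1700
  k=1: S(1,0) = 116.8213; S(1,1) = 109.6328
  k=2: S(2,0) = 120.5904; S(2,1) = 113.1700; S(2,2) = 106.2062
  k=3: S(3,0) = 124.4811; S(3,1) = 116.8213; S(3,2) = 109.6328; S(3,3) = 102.8867
Terminal payoffs V(N, i) = max(S_T - K, 0):
  V(3,0) = 7.221101; V(3,1) = 0.000000; V(3,2) = 0.000000; V(3,3) = 0.000000
Backward induction: V(k, i) = exp(-r*dt) * [p * V(k+1, i) + (1-p) * V(k+1, i+1)].
  V(2,0) = exp(-r*dt) * [p*7.221101 + (1-p)*0.000000] = 3.864825
  V(2,1) = exp(-r*dt) * [p*0.000000 + (1-p)*0.000000] = 0.000000
  V(2,2) = exp(-r*dt) * [p*0.000000 + (1-p)*0.000000] = 0.000000
  V(1,0) = exp(-r*dt) * [p*3.864825 + (1-p)*0.000000] = 2.068503
  V(1,1) = exp(-r*dt) * [p*0.000000 + (1-p)*0.000000] = 0.000000
  V(0,0) = exp(-r*dt) * [p*2.068503 + (1-p)*0.000000] = 1.107089

Answer: Price = V(0,0) = 1.1071


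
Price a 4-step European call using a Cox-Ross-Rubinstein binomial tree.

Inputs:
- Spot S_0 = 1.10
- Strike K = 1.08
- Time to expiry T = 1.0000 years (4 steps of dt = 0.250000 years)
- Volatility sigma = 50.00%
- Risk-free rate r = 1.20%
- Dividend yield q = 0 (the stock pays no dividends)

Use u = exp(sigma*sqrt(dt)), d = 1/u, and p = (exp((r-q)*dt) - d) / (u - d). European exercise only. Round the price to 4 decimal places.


dt = T/N = 0.250000
u = exp(sigma*sqrt(dt)) = 1.284025; d = 1/u = 0.778801
p = (exp((r-q)*dt) - d) / (u - d) = 0.443770
Discount per step: exp(-r*dt) = 0.997004
Stock lattice S(k, i) with i counting down-moves:
  k=0: S(0,0) = 1.1000
  k=1: S(1,0) = 1.4124; S(1,1) = 0.8567
  k=2: S(2,0) = 1.8136; S(2,1) = 1.1000; S(2,2) = 0.6672
  k=3: S(3,0) = 2.3287; S(3,1) = 1.4124; S(3,2) = 0.8567; S(3,3) = 0.5196
  k=4: S(4,0) = 2.9901; S(4,1) = 1.8136; S(4,2) = 1.1000; S(4,3) = 0.6672; S(4,4) = 0.4047
Terminal payoffs V(N, i) = max(S_T - K, 0):
  V(4,0) = 1.910110; V(4,1) = 0.733593; V(4,2) = 0.020000; V(4,3) = 0.000000; V(4,4) = 0.000000
Backward induction: V(k, i) = exp(-r*dt) * [p * V(k+1, i) + (1-p) * V(k+1, i+1)].
  V(3,0) = exp(-r*dt) * [p*1.910110 + (1-p)*0.733593] = 1.251935
  V(3,1) = exp(-r*dt) * [p*0.733593 + (1-p)*0.020000] = 0.335663
  V(3,2) = exp(-r*dt) * [p*0.020000 + (1-p)*0.000000] = 0.008849
  V(3,3) = exp(-r*dt) * [p*0.000000 + (1-p)*0.000000] = 0.000000
  V(2,0) = exp(-r*dt) * [p*1.251935 + (1-p)*0.335663] = 0.740054
  V(2,1) = exp(-r*dt) * [p*0.335663 + (1-p)*0.008849] = 0.153418
  V(2,2) = exp(-r*dt) * [p*0.008849 + (1-p)*0.000000] = 0.003915
  V(1,0) = exp(-r*dt) * [p*0.740054 + (1-p)*0.153418] = 0.412510
  V(1,1) = exp(-r*dt) * [p*0.153418 + (1-p)*0.003915] = 0.070050
  V(0,0) = exp(-r*dt) * [p*0.412510 + (1-p)*0.070050] = 0.221359

Answer: Price = V(0,0) = 0.2214


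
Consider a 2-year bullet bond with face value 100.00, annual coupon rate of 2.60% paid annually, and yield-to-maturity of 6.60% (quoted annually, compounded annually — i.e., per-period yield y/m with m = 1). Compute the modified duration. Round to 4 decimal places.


Answer: Modified duration = 1.8515

Derivation:
Coupon per period c = face * coupon_rate / m = 2.600000
Periods per year m = 1; per-period yield y/m = 0.066000
Number of cashflows N = 2
Cashflows (t years, CF_t, discount factor 1/(1+y/m)^(m*t), PV):
  t = 1.0000: CF_t = 2.600000, DF = 0.938086, PV = 2.439024
  t = 2.0000: CF_t = 102.600000, DF = 0.880006, PV = 90.288607
Price P = sum_t PV_t = 92.727631
First compute Macaulay numerator sum_t t * PV_t:
  t * PV_t at t = 1.0000: 2.439024
  t * PV_t at t = 2.0000: 180.577213
Macaulay duration D = 183.016238 / 92.727631 = 1.973697
Modified duration = D / (1 + y/m) = 1.973697 / (1 + 0.066000) = 1.851498


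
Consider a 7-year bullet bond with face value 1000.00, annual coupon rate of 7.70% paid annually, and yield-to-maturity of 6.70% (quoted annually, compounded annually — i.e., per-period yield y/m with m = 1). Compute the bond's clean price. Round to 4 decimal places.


Coupon per period c = face * coupon_rate / m = 77.000000
Periods per year m = 1; per-period yield y/m = 0.067000
Number of cashflows N = 7
Cashflows (t years, CF_t, discount factor 1/(1+y/m)^(m*t), PV):
  t = 1.0000: CF_t = 77.000000, DF = 0.937207, PV = 72.164948
  t = 2.0000: CF_t = 77.000000, DF = 0.878357, PV = 67.633504
  t = 3.0000: CF_t = 77.000000, DF = 0.823203, PV = 63.386601
  t = 4.0000: CF_t = 77.000000, DF = 0.771511, PV = 59.406374
  t = 5.0000: CF_t = 77.000000, DF = 0.723066, PV = 55.676077
  t = 6.0000: CF_t = 77.000000, DF = 0.677663, PV = 52.180016
  t = 7.0000: CF_t = 1077.000000, DF = 0.635110, PV = 684.013648
Price P = sum_t PV_t = 1054.461169

Answer: Price = 1054.4612


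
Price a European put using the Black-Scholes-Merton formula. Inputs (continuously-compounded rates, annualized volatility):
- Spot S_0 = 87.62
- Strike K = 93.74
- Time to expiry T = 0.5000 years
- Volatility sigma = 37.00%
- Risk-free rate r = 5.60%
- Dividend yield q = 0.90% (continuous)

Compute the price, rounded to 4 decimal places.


d1 = (ln(S/K) + (r - q + 0.5*sigma^2) * T) / (sigma * sqrt(T)) = -0.03742204
d2 = d1 - sigma * sqrt(T) = -0.29905155
exp(-rT) = 0.97238837; exp(-qT) = 0.99551011
P = K * exp(-rT) * N(-d2) - S_0 * exp(-qT) * N(-d1)
N(-d1) = 0.51492575; N(-d2) = 0.61754964
P = 93.7400 * 0.97238837 * 0.61754964 - 87.6200 * 0.99551011 * 0.51492575 = 11.3755

Answer: Price = 11.3755


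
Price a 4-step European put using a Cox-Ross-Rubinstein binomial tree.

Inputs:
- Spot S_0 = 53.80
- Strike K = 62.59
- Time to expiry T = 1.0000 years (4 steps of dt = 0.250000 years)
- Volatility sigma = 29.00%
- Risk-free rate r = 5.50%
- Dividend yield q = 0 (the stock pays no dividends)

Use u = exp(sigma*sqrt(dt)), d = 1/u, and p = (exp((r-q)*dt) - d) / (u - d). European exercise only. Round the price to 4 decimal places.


Answer: Price = V(0,0) = 9.9121

Derivation:
dt = T/N = 0.250000
u = exp(sigma*sqrt(dt)) = 1.156040; d = 1/u = 0.865022
p = (exp((r-q)*dt) - d) / (u - d) = 0.511388
Discount per step: exp(-r*dt) = 0.986344
Stock lattice S(k, i) with i counting down-moves:
  k=0: S(0,0) = 53.8000
  k=1: S(1,0) = 62.1949; S(1,1) = 46.5382
  k=2: S(2,0) = 71.8998; S(2,1) = 53.8000; S(2,2) = 40.2566
  k=3: S(3,0) = 83.1190; S(3,1) = 62.1949; S(3,2) = 46.5382; S(3,3) = 34.8228
  k=4: S(4,0) = 96.0889; S(4,1) = 71.8998; S(4,2) = 53.8000; S(4,3) = 40.2566; S(4,4) = 30.1225
Terminal payoffs V(N, i) = max(K - S_T, 0):
  V(4,0) = 0.000000; V(4,1) = 0.000000; V(4,2) = 8.790000; V(4,3) = 22.333420; V(4,4) = 32.467468
Backward induction: V(k, i) = exp(-r*dt) * [p * V(k+1, i) + (1-p) * V(k+1, i+1)].
  V(3,0) = exp(-r*dt) * [p*0.000000 + (1-p)*0.000000] = 0.000000
  V(3,1) = exp(-r*dt) * [p*0.000000 + (1-p)*8.790000] = 4.236251
  V(3,2) = exp(-r*dt) * [p*8.790000 + (1-p)*22.333420] = 15.197078
  V(3,3) = exp(-r*dt) * [p*22.333420 + (1-p)*32.467468] = 26.912438
  V(2,0) = exp(-r*dt) * [p*0.000000 + (1-p)*4.236251] = 2.041618
  V(2,1) = exp(-r*dt) * [p*4.236251 + (1-p)*15.197078] = 9.460860
  V(2,2) = exp(-r*dt) * [p*15.197078 + (1-p)*26.912438] = 20.635646
  V(1,0) = exp(-r*dt) * [p*2.041618 + (1-p)*9.460860] = 5.589366
  V(1,1) = exp(-r*dt) * [p*9.460860 + (1-p)*20.635646] = 14.717238
  V(0,0) = exp(-r*dt) * [p*5.589366 + (1-p)*14.717238] = 9.912123


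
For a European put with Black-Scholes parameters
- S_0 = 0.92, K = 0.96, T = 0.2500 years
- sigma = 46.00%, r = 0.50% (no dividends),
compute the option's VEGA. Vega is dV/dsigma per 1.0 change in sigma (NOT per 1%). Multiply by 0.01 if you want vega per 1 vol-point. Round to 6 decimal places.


d1 = -0.0646070192; d2 = -0.2946070192
phi(d1) = 0.3981105427; exp(-qT) = 1.0000000000; exp(-rT) = 0.9987507809
Vega = S * exp(-qT) * phi(d1) * sqrt(T) = 0.9200 * 1.0000000000 * 0.3981105427 * 0.5000000000 = 0.183131

Answer: Vega = 0.183131


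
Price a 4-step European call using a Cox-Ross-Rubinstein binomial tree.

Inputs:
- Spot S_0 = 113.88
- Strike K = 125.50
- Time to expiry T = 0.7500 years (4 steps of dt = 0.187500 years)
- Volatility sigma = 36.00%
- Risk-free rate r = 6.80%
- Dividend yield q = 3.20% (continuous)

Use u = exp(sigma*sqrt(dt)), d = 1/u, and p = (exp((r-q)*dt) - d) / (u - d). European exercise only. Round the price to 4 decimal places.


dt = T/N = 0.187500
u = exp(sigma*sqrt(dt)) = 1.168691; d = 1/u = 0.855658
p = (exp((r-q)*dt) - d) / (u - d) = 0.482744
Discount per step: exp(-r*dt) = 0.987331
Stock lattice S(k, i) with i counting down-moves:
  k=0: S(0,0) = 113.8800
  k=1: S(1,0) = 133.0906; S(1,1) = 97.4423
  k=2: S(2,0) = 155.5418; S(2,1) = 113.8800; S(2,2) = 83.3773
  k=3: S(3,0) = 181.7803; S(3,1) = 133.0906; S(3,2) = 97.4423; S(3,3) = 71.3425
  k=4: S(4,0) = 212.4451; S(4,1) = 155.5418; S(4,2) = 113.8800; S(4,3) = 83.3773; S(4,4) = 61.0447
Terminal payoffs V(N, i) = max(S_T - K, 0):
  V(4,0) = 86.945090; V(4,1) = 30.041785; V(4,2) = 0.000000; V(4,3) = 0.000000; V(4,4) = 0.000000
Backward induction: V(k, i) = exp(-r*dt) * [p * V(k+1, i) + (1-p) * V(k+1, i+1)].
  V(3,0) = exp(-r*dt) * [p*86.945090 + (1-p)*30.041785] = 56.782881
  V(3,1) = exp(-r*dt) * [p*30.041785 + (1-p)*0.000000] = 14.318750
  V(3,2) = exp(-r*dt) * [p*0.000000 + (1-p)*0.000000] = 0.000000
  V(3,3) = exp(-r*dt) * [p*0.000000 + (1-p)*0.000000] = 0.000000
  V(2,0) = exp(-r*dt) * [p*56.782881 + (1-p)*14.318750] = 34.376931
  V(2,1) = exp(-r*dt) * [p*14.318750 + (1-p)*0.000000] = 6.824714
  V(2,2) = exp(-r*dt) * [p*0.000000 + (1-p)*0.000000] = 0.000000
  V(1,0) = exp(-r*dt) * [p*34.376931 + (1-p)*6.824714] = 19.870404
  V(1,1) = exp(-r*dt) * [p*6.824714 + (1-p)*0.000000] = 3.252849
  V(0,0) = exp(-r*dt) * [p*19.870404 + (1-p)*3.252849] = 11.132027

Answer: Price = V(0,0) = 11.1320


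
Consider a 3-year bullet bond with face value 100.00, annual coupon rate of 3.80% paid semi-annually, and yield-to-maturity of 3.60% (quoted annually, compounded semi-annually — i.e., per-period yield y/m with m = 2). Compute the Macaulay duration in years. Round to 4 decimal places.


Coupon per period c = face * coupon_rate / m = 1.900000
Periods per year m = 2; per-period yield y/m = 0.018000
Number of cashflows N = 6
Cashflows (t years, CF_t, discount factor 1/(1+y/m)^(m*t), PV):
  t = 0.5000: CF_t = 1.900000, DF = 0.982318, PV = 1.866405
  t = 1.0000: CF_t = 1.900000, DF = 0.964949, PV = 1.833403
  t = 1.5000: CF_t = 1.900000, DF = 0.947887, PV = 1.800986
  t = 2.0000: CF_t = 1.900000, DF = 0.931127, PV = 1.769141
  t = 2.5000: CF_t = 1.900000, DF = 0.914663, PV = 1.737860
  t = 3.0000: CF_t = 101.900000, DF = 0.898490, PV = 91.556149
Price P = sum_t PV_t = 100.563943
Macaulay numerator sum_t t * PV_t:
  t * PV_t at t = 0.5000: 0.933202
  t * PV_t at t = 1.0000: 1.833403
  t * PV_t at t = 1.5000: 2.701479
  t * PV_t at t = 2.0000: 3.538282
  t * PV_t at t = 2.5000: 4.344649
  t * PV_t at t = 3.0000: 274.668446
Macaulay duration D = (sum_t t * PV_t) / P = 288.019462 / 100.563943 = 2.864043

Answer: Macaulay duration = 2.8640 years


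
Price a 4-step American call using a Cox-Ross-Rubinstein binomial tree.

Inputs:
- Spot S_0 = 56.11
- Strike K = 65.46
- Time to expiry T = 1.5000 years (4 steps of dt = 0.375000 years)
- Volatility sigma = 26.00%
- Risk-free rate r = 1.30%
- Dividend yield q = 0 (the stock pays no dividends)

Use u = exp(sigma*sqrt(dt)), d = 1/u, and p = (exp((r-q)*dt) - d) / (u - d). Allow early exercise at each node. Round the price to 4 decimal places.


Answer: Price = V(0,0) = 4.6239

Derivation:
dt = T/N = 0.375000
u = exp(sigma*sqrt(dt)) = 1.172592; d = 1/u = 0.852811
p = (exp((r-q)*dt) - d) / (u - d) = 0.475562
Discount per step: exp(-r*dt) = 0.995137
Stock lattice S(k, i) with i counting down-moves:
  k=0: S(0,0) = 56.1100
  k=1: S(1,0) = 65.7941; S(1,1) = 47.8512
  k=2: S(2,0) = 77.1497; S(2,1) = 56.1100; S(2,2) = 40.8081
  k=3: S(3,0) = 90.4651; S(3,1) = 65.7941; S(3,2) = 47.8512; S(3,3) = 34.8016
  k=4: S(4,0) = 106.0787; S(4,1) = 77.1497; S(4,2) = 56.1100; S(4,3) = 40.8081; S(4,4) = 29.6792
Terminal payoffs V(N, i) = max(S_T - K, 0):
  V(4,0) = 40.618712; V(4,1) = 11.689702; V(4,2) = 0.000000; V(4,3) = 0.000000; V(4,4) = 0.000000
Backward induction: V(k, i) = exp(-r*dt) * [p * V(k+1, i) + (1-p) * V(k+1, i+1)]; then take max(V_cont, immediate exercise) for American.
  V(3,0) = exp(-r*dt) * [p*40.618712 + (1-p)*11.689702] = 25.323478; exercise = 25.005137; V(3,0) = max -> 25.323478
  V(3,1) = exp(-r*dt) * [p*11.689702 + (1-p)*0.000000] = 5.532140; exercise = 0.334147; V(3,1) = max -> 5.532140
  V(3,2) = exp(-r*dt) * [p*0.000000 + (1-p)*0.000000] = 0.000000; exercise = 0.000000; V(3,2) = max -> 0.000000
  V(3,3) = exp(-r*dt) * [p*0.000000 + (1-p)*0.000000] = 0.000000; exercise = 0.000000; V(3,3) = max -> 0.000000
  V(2,0) = exp(-r*dt) * [p*25.323478 + (1-p)*5.532140] = 14.871467; exercise = 11.689702; V(2,0) = max -> 14.871467
  V(2,1) = exp(-r*dt) * [p*5.532140 + (1-p)*0.000000] = 2.618079; exercise = 0.000000; V(2,1) = max -> 2.618079
  V(2,2) = exp(-r*dt) * [p*0.000000 + (1-p)*0.000000] = 0.000000; exercise = 0.000000; V(2,2) = max -> 0.000000
  V(1,0) = exp(-r*dt) * [p*14.871467 + (1-p)*2.618079] = 8.404250; exercise = 0.334147; V(1,0) = max -> 8.404250
  V(1,1) = exp(-r*dt) * [p*2.618079 + (1-p)*0.000000] = 1.239003; exercise = 0.000000; V(1,1) = max -> 1.239003
  V(0,0) = exp(-r*dt) * [p*8.404250 + (1-p)*1.239003] = 4.623924; exercise = 0.000000; V(0,0) = max -> 4.623924


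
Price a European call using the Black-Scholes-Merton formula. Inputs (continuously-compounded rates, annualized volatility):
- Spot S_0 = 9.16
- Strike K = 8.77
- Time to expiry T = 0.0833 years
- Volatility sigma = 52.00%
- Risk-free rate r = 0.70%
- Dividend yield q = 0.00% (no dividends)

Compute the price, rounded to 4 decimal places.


Answer: Price = 0.7566

Derivation:
d1 = (ln(S/K) + (r - q + 0.5*sigma^2) * T) / (sigma * sqrt(T)) = 0.36883160
d2 = d1 - sigma * sqrt(T) = 0.21875056
exp(-rT) = 0.99941707; exp(-qT) = 1.00000000
C = S_0 * exp(-qT) * N(d1) - K * exp(-rT) * N(d2)
N(d1) = 0.64387338; N(d2) = 0.58657782
C = 9.1600 * 1.00000000 * 0.64387338 - 8.7700 * 0.99941707 * 0.58657782 = 0.7566


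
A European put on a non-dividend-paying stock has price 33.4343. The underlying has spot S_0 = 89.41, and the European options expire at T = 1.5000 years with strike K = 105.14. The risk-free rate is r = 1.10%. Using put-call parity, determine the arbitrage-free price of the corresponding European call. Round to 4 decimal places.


Put-call parity: C - P = S_0 * exp(-qT) - K * exp(-rT).
S_0 * exp(-qT) = 89.4100 * 1.00000000 = 89.41000000
K * exp(-rT) = 105.1400 * 0.98363538 = 103.41942379
C = P + S*exp(-qT) - K*exp(-rT)
C = 33.4343 + 89.41000000 - 103.41942379 = 19.4249

Answer: Call price = 19.4249


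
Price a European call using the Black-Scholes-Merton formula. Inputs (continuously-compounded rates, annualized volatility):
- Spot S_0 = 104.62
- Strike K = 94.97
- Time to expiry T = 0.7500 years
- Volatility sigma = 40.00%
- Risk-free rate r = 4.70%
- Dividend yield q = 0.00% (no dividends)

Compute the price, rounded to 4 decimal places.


d1 = (ln(S/K) + (r - q + 0.5*sigma^2) * T) / (sigma * sqrt(T)) = 0.55432463
d2 = d1 - sigma * sqrt(T) = 0.20791447
exp(-rT) = 0.96536405; exp(-qT) = 1.00000000
C = S_0 * exp(-qT) * N(d1) - K * exp(-rT) * N(d2)
N(d1) = 0.71032165; N(d2) = 0.58235213
C = 104.6200 * 1.00000000 * 0.71032165 - 94.9700 * 0.96536405 * 0.58235213 = 20.9234

Answer: Price = 20.9234


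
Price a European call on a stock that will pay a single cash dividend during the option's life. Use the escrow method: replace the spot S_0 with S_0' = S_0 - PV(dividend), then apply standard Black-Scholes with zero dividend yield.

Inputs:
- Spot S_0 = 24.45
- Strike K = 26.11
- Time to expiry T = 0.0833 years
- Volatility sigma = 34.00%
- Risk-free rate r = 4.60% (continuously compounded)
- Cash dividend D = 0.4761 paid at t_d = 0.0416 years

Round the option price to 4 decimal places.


Answer: Price = 0.2789

Derivation:
PV(D) = D * exp(-r * t_d) = 0.4761 * 0.99808823 = 0.47518981
S_0' = S_0 - PV(D) = 24.4500 - 0.47518981 = 23.97481019
d1 = (ln(S_0'/K) + (r + sigma^2/2)*T) / (sigma*sqrt(T)) = -0.78129223
d2 = d1 - sigma*sqrt(T) = -0.87942214
exp(-rT) = 0.99617553
N(d1) = 0.21731532; N(d2) = 0.18958622
C = S_0' * N(d1) - K * exp(-rT) * N(d2) = 23.97481019 * 0.21731532 - 26.1100 * 0.99617553 * 0.18958622 = 0.2789


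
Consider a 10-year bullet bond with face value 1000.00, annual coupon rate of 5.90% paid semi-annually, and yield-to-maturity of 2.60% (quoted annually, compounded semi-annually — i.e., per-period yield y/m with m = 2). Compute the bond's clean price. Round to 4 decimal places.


Coupon per period c = face * coupon_rate / m = 29.500000
Periods per year m = 2; per-period yield y/m = 0.013000
Number of cashflows N = 20
Cashflows (t years, CF_t, discount factor 1/(1+y/m)^(m*t), PV):
  t = 0.5000: CF_t = 29.500000, DF = 0.987167, PV = 29.121422
  t = 1.0000: CF_t = 29.500000, DF = 0.974498, PV = 28.747701
  t = 1.5000: CF_t = 29.500000, DF = 0.961992, PV = 28.378777
  t = 2.0000: CF_t = 29.500000, DF = 0.949647, PV = 28.014588
  t = 2.5000: CF_t = 29.500000, DF = 0.937460, PV = 27.655072
  t = 3.0000: CF_t = 29.500000, DF = 0.925429, PV = 27.300170
  t = 3.5000: CF_t = 29.500000, DF = 0.913553, PV = 26.949822
  t = 4.0000: CF_t = 29.500000, DF = 0.901829, PV = 26.603970
  t = 4.5000: CF_t = 29.500000, DF = 0.890256, PV = 26.262557
  t = 5.0000: CF_t = 29.500000, DF = 0.878831, PV = 25.925525
  t = 5.5000: CF_t = 29.500000, DF = 0.867553, PV = 25.592819
  t = 6.0000: CF_t = 29.500000, DF = 0.856420, PV = 25.264382
  t = 6.5000: CF_t = 29.500000, DF = 0.845429, PV = 24.940159
  t = 7.0000: CF_t = 29.500000, DF = 0.834580, PV = 24.620098
  t = 7.5000: CF_t = 29.500000, DF = 0.823869, PV = 24.304144
  t = 8.0000: CF_t = 29.500000, DF = 0.813296, PV = 23.992245
  t = 8.5000: CF_t = 29.500000, DF = 0.802859, PV = 23.684349
  t = 9.0000: CF_t = 29.500000, DF = 0.792556, PV = 23.380403
  t = 9.5000: CF_t = 29.500000, DF = 0.782385, PV = 23.080359
  t = 10.0000: CF_t = 1029.500000, DF = 0.772345, PV = 795.128726
Price P = sum_t PV_t = 1288.947287

Answer: Price = 1288.9473


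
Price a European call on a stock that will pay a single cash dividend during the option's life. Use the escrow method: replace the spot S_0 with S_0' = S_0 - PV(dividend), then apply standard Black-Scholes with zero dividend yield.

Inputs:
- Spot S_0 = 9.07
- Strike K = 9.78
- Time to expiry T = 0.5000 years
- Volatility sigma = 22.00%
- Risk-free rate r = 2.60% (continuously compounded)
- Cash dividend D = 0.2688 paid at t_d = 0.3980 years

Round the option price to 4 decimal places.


PV(D) = D * exp(-r * t_d) = 0.2688 * 0.98970536 = 0.26603280
S_0' = S_0 - PV(D) = 9.0700 - 0.26603280 = 8.80396720
d1 = (ln(S_0'/K) + (r + sigma^2/2)*T) / (sigma*sqrt(T)) = -0.51449762
d2 = d1 - sigma*sqrt(T) = -0.67006111
exp(-rT) = 0.98708414
N(d1) = 0.30345206; N(d2) = 0.25140942
C = S_0' * N(d1) - K * exp(-rT) * N(d2) = 8.80396720 * 0.30345206 - 9.7800 * 0.98708414 * 0.25140942 = 0.2446

Answer: Price = 0.2446
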